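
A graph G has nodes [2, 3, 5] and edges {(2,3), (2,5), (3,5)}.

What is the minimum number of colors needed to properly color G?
χ(G) = 3

Clique number ω(G) = 3 (lower bound: χ ≥ ω).
The clique on [2, 3, 5] has size 3, forcing χ ≥ 3, and the coloring below uses 3 colors, so χ(G) = 3.
A valid 3-coloring: color 1: [5]; color 2: [2]; color 3: [3].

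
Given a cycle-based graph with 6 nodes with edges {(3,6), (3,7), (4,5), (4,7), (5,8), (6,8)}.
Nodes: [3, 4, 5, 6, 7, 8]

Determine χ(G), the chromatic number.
χ(G) = 2

Clique number ω(G) = 2 (lower bound: χ ≥ ω).
The graph is bipartite (no odd cycle), so 2 colors suffice: χ(G) = 2.
A valid 2-coloring: color 1: [3, 4, 8]; color 2: [5, 6, 7].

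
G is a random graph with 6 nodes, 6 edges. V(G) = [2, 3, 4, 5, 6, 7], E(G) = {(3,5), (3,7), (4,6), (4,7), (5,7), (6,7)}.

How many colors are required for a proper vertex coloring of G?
Clique number ω(G) = 3 (lower bound: χ ≥ ω).
The clique on [3, 5, 7] has size 3, forcing χ ≥ 3, and the coloring below uses 3 colors, so χ(G) = 3.
A valid 3-coloring: color 1: [2, 7]; color 2: [5, 6]; color 3: [3, 4].

χ(G) = 3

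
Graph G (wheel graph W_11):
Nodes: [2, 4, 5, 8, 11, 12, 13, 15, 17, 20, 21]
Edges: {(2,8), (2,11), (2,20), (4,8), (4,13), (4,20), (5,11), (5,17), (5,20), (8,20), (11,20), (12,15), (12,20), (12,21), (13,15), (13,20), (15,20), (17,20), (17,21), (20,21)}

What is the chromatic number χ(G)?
Clique number ω(G) = 3 (lower bound: χ ≥ ω).
The clique on [2, 8, 20] has size 3, forcing χ ≥ 3, and the coloring below uses 3 colors, so χ(G) = 3.
A valid 3-coloring: color 1: [20]; color 2: [2, 4, 5, 15, 21]; color 3: [8, 11, 12, 13, 17].

χ(G) = 3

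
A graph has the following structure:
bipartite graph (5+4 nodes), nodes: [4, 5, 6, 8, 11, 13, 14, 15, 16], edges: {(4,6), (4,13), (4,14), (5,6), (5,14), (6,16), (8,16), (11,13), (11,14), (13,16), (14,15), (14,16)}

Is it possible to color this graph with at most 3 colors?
A valid 3-coloring: color 1: [6, 8, 13, 14]; color 2: [4, 5, 11, 15, 16].
(χ(G) = 2 ≤ 3.)

Yes, G is 3-colorable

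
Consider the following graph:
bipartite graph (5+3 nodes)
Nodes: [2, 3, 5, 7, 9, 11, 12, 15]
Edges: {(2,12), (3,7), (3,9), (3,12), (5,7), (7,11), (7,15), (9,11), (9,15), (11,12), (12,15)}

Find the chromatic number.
χ(G) = 2

Clique number ω(G) = 2 (lower bound: χ ≥ ω).
The graph is bipartite (no odd cycle), so 2 colors suffice: χ(G) = 2.
A valid 2-coloring: color 1: [7, 9, 12]; color 2: [2, 3, 5, 11, 15].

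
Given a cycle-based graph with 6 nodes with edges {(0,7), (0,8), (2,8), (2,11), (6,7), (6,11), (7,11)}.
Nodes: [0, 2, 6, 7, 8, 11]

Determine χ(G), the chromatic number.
Clique number ω(G) = 3 (lower bound: χ ≥ ω).
The clique on [6, 7, 11] has size 3, forcing χ ≥ 3, and the coloring below uses 3 colors, so χ(G) = 3.
A valid 3-coloring: color 1: [7, 8]; color 2: [0, 11]; color 3: [2, 6].

χ(G) = 3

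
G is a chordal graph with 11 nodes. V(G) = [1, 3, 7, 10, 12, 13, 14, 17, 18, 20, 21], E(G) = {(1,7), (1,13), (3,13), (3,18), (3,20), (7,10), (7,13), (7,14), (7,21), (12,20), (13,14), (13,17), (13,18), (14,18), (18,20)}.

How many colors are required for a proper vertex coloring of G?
Clique number ω(G) = 3 (lower bound: χ ≥ ω).
The clique on [3, 13, 18] has size 3, forcing χ ≥ 3, and the coloring below uses 3 colors, so χ(G) = 3.
A valid 3-coloring: color 1: [10, 13, 20, 21]; color 2: [7, 12, 17, 18]; color 3: [1, 3, 14].

χ(G) = 3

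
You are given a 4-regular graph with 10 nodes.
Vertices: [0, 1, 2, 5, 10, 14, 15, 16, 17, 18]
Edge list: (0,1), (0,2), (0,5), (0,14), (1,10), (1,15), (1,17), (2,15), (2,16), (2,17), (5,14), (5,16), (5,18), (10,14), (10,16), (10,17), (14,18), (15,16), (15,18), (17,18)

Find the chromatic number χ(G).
Clique number ω(G) = 3 (lower bound: χ ≥ ω).
Suppose a proper 3-coloring c exists. The clique [0, 5, 14] takes 3 distinct colors; by symmetry let c(0) = 1, c(5) = 2, c(14) = 3.
- Vertex 18: neighbors [5, 14] already have colors [2, 3] ⇒ c(18) = 1.
- Vertex 1: neighbors [0] already have colors [1]; try each remaining color.
- Case c(1) = 2:
  - Vertex 10: neighbors [1, 14] already have colors [2, 3] ⇒ c(10) = 1.
  - Vertex 15: neighbors [18, 1] already have colors [1, 2] ⇒ c(15) = 3.
  - Vertex 16: neighbors [10, 5, 15] already have colors [1, 2, 3] — all 3 colors blocked. Contradiction.
- Case c(1) = 3:
  - Vertex 15: neighbors [18, 1] already have colors [1, 3] ⇒ c(15) = 2.
  - Vertex 2: neighbors [0, 15] already have colors [1, 2] ⇒ c(2) = 3.
  - Vertex 16: neighbors [5, 2] already have colors [2, 3] ⇒ c(16) = 1.
  - Vertex 10: neighbors [16, 1] already have colors [1, 3] ⇒ c(10) = 2.
  - Vertex 17: neighbors [18, 10, 1] already have colors [1, 2, 3] — all 3 colors blocked. Contradiction.
Every case ends in a contradiction, so G has no proper 3-coloring (χ ≥ 4).
The coloring below uses 4 colors, so χ(G) = 4.
A valid 4-coloring: color 1: [1, 2, 5]; color 2: [14, 16, 17]; color 3: [0, 10, 18]; color 4: [15].

χ(G) = 4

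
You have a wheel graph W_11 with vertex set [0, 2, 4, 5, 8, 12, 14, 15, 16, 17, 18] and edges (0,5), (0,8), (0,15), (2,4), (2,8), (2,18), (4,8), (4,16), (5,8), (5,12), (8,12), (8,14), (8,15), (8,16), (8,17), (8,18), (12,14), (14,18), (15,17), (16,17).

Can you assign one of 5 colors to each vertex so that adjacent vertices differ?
Yes, G is 5-colorable

A valid 5-coloring: color 1: [8]; color 2: [0, 4, 12, 17, 18]; color 3: [2, 5, 14, 15, 16].
(χ(G) = 3 ≤ 5.)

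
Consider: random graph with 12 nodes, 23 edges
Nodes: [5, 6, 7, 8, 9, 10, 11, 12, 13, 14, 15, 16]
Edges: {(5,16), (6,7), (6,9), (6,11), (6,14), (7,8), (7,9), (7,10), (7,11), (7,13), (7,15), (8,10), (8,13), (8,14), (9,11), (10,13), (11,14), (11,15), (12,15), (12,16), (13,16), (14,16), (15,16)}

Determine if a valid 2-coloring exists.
No, G is not 2-colorable

The clique on vertices [7, 8, 10, 13] has size 4 > 2, so it alone needs 4 colors.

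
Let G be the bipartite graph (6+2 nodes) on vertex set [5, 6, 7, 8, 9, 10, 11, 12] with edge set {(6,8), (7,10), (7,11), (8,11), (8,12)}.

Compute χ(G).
Clique number ω(G) = 2 (lower bound: χ ≥ ω).
The graph is bipartite (no odd cycle), so 2 colors suffice: χ(G) = 2.
A valid 2-coloring: color 1: [5, 7, 8, 9]; color 2: [6, 10, 11, 12].

χ(G) = 2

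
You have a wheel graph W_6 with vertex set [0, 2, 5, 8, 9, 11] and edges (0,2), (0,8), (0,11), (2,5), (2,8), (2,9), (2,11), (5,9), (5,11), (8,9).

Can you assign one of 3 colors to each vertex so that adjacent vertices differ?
Odd cycle [0, 8, 9, 5, 11] needs 3 colors (χ ≥ 3).
Vertex 2 is adjacent to every vertex of [0, 5, 8, 9, 11], which already need 3 colors among themselves, so 2 needs a new color (χ ≥ 4).
Hence χ(G) ≥ 4 > 3, so no proper 3-coloring exists.

No, G is not 3-colorable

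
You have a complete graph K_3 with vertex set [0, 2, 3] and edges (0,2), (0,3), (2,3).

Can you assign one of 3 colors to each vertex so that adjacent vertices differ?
A valid 3-coloring: color 1: [2]; color 2: [3]; color 3: [0].
(χ(G) = 3 ≤ 3.)

Yes, G is 3-colorable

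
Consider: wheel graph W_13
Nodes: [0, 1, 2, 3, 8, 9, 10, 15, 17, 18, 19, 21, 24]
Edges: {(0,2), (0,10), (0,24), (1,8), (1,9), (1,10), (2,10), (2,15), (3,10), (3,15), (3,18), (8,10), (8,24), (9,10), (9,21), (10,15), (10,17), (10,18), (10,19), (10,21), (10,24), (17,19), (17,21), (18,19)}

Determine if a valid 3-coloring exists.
A valid 3-coloring: color 1: [10]; color 2: [0, 8, 9, 15, 17, 18]; color 3: [1, 2, 3, 19, 21, 24].
(χ(G) = 3 ≤ 3.)

Yes, G is 3-colorable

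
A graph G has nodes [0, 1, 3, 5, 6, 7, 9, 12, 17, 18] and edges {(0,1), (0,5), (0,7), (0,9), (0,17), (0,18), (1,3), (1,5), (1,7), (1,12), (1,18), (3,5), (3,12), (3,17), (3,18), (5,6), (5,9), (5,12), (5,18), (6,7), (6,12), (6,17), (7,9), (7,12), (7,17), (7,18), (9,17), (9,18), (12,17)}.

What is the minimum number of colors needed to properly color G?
Clique number ω(G) = 4 (lower bound: χ ≥ ω).
Suppose a proper 4-coloring c exists. The clique [0, 1, 5, 18] takes 4 distinct colors; by symmetry let c(0) = 1, c(1) = 2, c(5) = 3, c(18) = 4.
- Vertex 7: neighbors [0, 1, 18] already have colors [1, 2, 4] ⇒ c(7) = 3.
- Vertex 3: neighbors [1, 5, 18] already have colors [2, 3, 4] ⇒ c(3) = 1.
- Vertex 12: neighbors [3, 1, 5] already have colors [1, 2, 3] ⇒ c(12) = 4.
- Vertex 17: neighbors [0, 7, 12] already have colors [1, 3, 4] ⇒ c(17) = 2.
- Vertex 9: neighbors [0, 17, 5, 18] already have colors [1, 2, 3, 4] — all 4 colors blocked. Contradiction.
The forced assignments end in a contradiction, so G has no proper 4-coloring (χ ≥ 5).
The coloring below uses 5 colors, so χ(G) = 5.
A valid 5-coloring: color 1: [5, 7]; color 2: [0, 3, 6]; color 3: [12, 18]; color 4: [1, 17]; color 5: [9].

χ(G) = 5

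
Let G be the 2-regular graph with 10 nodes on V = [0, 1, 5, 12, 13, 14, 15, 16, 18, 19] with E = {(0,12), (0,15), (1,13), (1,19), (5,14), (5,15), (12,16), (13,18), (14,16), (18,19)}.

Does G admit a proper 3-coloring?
A valid 3-coloring: color 1: [12, 13, 14, 15, 19]; color 2: [0, 1, 5, 16, 18].
(χ(G) = 2 ≤ 3.)

Yes, G is 3-colorable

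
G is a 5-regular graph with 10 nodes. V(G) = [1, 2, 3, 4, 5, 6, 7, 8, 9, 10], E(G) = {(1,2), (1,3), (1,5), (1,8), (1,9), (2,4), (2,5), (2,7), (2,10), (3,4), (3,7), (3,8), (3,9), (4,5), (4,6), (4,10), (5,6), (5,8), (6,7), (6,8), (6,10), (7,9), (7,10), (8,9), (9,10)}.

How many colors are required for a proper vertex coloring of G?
Clique number ω(G) = 4 (lower bound: χ ≥ ω).
The clique on [1, 3, 8, 9] has size 4, forcing χ ≥ 4, and the coloring below uses 4 colors, so χ(G) = 4.
A valid 4-coloring: color 1: [3, 5, 10]; color 2: [2, 6, 9]; color 3: [1, 4, 7]; color 4: [8].

χ(G) = 4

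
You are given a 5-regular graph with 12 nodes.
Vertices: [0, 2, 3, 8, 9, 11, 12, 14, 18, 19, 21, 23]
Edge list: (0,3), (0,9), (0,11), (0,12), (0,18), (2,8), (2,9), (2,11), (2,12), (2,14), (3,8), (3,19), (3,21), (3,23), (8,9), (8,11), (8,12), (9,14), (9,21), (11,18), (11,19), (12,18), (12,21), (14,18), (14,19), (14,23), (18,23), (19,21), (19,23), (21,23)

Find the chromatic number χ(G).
χ(G) = 4

Clique number ω(G) = 4 (lower bound: χ ≥ ω).
The clique on [3, 19, 21, 23] has size 4, forcing χ ≥ 4, and the coloring below uses 4 colors, so χ(G) = 4.
A valid 4-coloring: color 1: [0, 8, 14, 21]; color 2: [9, 18, 19]; color 3: [11, 12, 23]; color 4: [2, 3].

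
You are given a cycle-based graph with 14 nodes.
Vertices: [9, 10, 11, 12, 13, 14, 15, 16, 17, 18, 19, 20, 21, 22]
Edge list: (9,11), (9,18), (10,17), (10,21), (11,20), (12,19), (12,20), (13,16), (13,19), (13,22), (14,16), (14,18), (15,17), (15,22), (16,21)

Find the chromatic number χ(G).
Clique number ω(G) = 2 (lower bound: χ ≥ ω).
Odd cycle [21, 10, 17, 15, 22, 13, 16] needs 3 colors (χ ≥ 3).
The coloring below uses 3 colors, so χ(G) = 3.
A valid 3-coloring: color 1: [9, 10, 15, 16, 19, 20]; color 2: [11, 12, 13, 17, 18, 21]; color 3: [14, 22].

χ(G) = 3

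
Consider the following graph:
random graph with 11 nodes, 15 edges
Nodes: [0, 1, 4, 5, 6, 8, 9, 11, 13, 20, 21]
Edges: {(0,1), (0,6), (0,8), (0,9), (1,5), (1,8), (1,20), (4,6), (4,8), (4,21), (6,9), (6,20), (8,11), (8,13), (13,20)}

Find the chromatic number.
Clique number ω(G) = 3 (lower bound: χ ≥ ω).
The clique on [0, 6, 9] has size 3, forcing χ ≥ 3, and the coloring below uses 3 colors, so χ(G) = 3.
A valid 3-coloring: color 1: [5, 6, 8, 21]; color 2: [1, 4, 9, 11, 13]; color 3: [0, 20].

χ(G) = 3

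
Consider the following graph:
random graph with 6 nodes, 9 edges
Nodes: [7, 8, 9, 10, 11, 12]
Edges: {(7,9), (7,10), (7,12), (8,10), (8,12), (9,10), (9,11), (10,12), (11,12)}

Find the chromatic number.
χ(G) = 3

Clique number ω(G) = 3 (lower bound: χ ≥ ω).
The clique on [7, 9, 10] has size 3, forcing χ ≥ 3, and the coloring below uses 3 colors, so χ(G) = 3.
A valid 3-coloring: color 1: [10, 11]; color 2: [9, 12]; color 3: [7, 8].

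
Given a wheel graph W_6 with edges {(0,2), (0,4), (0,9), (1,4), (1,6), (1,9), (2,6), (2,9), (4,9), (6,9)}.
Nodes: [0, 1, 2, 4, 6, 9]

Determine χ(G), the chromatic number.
χ(G) = 4

Clique number ω(G) = 3 (lower bound: χ ≥ ω).
Odd cycle [2, 0, 4, 1, 6] needs 3 colors (χ ≥ 3).
Vertex 9 is adjacent to every vertex of [0, 1, 2, 4, 6], which already need 3 colors among themselves, so 9 needs a new color (χ ≥ 4).
The coloring below uses 4 colors, so χ(G) = 4.
A valid 4-coloring: color 1: [9]; color 2: [1, 2]; color 3: [0, 6]; color 4: [4].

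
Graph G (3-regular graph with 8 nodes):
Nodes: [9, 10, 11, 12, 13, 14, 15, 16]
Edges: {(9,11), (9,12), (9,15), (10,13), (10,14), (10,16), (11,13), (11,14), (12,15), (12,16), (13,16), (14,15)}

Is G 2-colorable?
The clique on vertices [9, 12, 15] has size 3 > 2, so it alone needs 3 colors.

No, G is not 2-colorable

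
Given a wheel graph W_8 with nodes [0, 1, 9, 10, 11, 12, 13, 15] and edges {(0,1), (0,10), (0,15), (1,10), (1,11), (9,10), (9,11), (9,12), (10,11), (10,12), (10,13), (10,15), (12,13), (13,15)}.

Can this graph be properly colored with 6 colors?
A valid 6-coloring: color 1: [10]; color 2: [1, 9, 13]; color 3: [0, 11, 12]; color 4: [15].
(χ(G) = 4 ≤ 6.)

Yes, G is 6-colorable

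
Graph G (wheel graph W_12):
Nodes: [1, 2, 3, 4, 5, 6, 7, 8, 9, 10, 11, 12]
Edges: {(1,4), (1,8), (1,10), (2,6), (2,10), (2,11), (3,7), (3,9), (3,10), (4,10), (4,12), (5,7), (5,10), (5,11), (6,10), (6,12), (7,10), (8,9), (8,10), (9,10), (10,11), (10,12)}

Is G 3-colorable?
No, G is not 3-colorable

Odd cycle [5, 11, 2, 6, 12, 4, 1, 8, 9, 3, 7] needs 3 colors (χ ≥ 3).
Vertex 10 is adjacent to every vertex of [1, 2, 3, 4, 5, 6, 7, 8, 9, 11, 12], which already need 3 colors among themselves, so 10 needs a new color (χ ≥ 4).
Hence χ(G) ≥ 4 > 3, so no proper 3-coloring exists.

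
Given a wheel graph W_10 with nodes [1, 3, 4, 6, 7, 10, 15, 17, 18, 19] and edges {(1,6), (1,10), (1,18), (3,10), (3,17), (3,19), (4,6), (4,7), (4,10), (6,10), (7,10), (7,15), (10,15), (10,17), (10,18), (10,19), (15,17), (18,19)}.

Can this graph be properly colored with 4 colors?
A valid 4-coloring: color 1: [10]; color 2: [3, 4, 15, 18]; color 3: [6, 7, 17, 19]; color 4: [1].
(χ(G) = 4 ≤ 4.)

Yes, G is 4-colorable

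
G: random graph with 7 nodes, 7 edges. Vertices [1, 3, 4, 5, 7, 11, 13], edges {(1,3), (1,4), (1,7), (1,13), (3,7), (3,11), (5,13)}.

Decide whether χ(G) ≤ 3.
A valid 3-coloring: color 1: [1, 5, 11]; color 2: [3, 4, 13]; color 3: [7].
(χ(G) = 3 ≤ 3.)

Yes, G is 3-colorable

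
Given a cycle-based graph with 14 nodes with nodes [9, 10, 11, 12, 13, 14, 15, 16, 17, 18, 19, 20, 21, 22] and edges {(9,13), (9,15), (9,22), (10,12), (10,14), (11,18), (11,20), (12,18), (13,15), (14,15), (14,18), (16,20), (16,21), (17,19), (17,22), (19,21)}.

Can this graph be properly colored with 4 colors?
Yes, G is 4-colorable

A valid 4-coloring: color 1: [10, 15, 17, 18, 20, 21]; color 2: [9, 11, 12, 14, 16, 19]; color 3: [13, 22].
(χ(G) = 3 ≤ 4.)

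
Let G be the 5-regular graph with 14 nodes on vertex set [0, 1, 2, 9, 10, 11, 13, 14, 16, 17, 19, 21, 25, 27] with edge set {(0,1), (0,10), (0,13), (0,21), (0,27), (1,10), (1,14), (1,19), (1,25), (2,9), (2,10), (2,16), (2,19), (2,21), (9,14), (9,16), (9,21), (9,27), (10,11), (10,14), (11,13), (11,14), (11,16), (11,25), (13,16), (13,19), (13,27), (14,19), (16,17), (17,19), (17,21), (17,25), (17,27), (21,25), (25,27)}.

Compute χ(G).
χ(G) = 4

Clique number ω(G) = 3 (lower bound: χ ≥ ω).
Suppose a proper 3-coloring c exists. The clique [0, 1, 10] takes 3 distinct colors; by symmetry let c(0) = 1, c(1) = 2, c(10) = 3.
- Vertex 14: neighbors [1, 10] already have colors [2, 3] ⇒ c(14) = 1.
- Vertex 11: neighbors [14, 10] already have colors [1, 3] ⇒ c(11) = 2.
- Vertex 13: neighbors [0, 11] already have colors [1, 2] ⇒ c(13) = 3.
- Vertex 19: neighbors [14, 1, 13] already have colors [1, 2, 3] — all 3 colors blocked. Contradiction.
The forced assignments end in a contradiction, so G has no proper 3-coloring (χ ≥ 4).
The coloring below uses 4 colors, so χ(G) = 4.
A valid 4-coloring: color 1: [0, 14, 16, 25]; color 2: [10, 19, 21, 27]; color 3: [1, 9, 13, 17]; color 4: [2, 11].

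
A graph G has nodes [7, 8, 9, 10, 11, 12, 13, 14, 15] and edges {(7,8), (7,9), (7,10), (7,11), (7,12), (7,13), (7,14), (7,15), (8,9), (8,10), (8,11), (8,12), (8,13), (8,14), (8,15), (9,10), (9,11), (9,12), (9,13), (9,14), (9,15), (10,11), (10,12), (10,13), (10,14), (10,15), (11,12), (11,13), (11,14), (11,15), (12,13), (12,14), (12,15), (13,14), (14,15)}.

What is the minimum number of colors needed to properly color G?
χ(G) = 8

Clique number ω(G) = 8 (lower bound: χ ≥ ω).
The clique on [7, 8, 9, 10, 11, 12, 13, 14] has size 8, forcing χ ≥ 8, and the coloring below uses 8 colors, so χ(G) = 8.
A valid 8-coloring: color 1: [11]; color 2: [8]; color 3: [10]; color 4: [7]; color 5: [12]; color 6: [14]; color 7: [9]; color 8: [13, 15].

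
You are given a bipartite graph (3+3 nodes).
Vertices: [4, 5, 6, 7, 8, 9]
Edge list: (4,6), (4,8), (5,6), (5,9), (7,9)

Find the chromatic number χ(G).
χ(G) = 2

Clique number ω(G) = 2 (lower bound: χ ≥ ω).
The graph is bipartite (no odd cycle), so 2 colors suffice: χ(G) = 2.
A valid 2-coloring: color 1: [6, 8, 9]; color 2: [4, 5, 7].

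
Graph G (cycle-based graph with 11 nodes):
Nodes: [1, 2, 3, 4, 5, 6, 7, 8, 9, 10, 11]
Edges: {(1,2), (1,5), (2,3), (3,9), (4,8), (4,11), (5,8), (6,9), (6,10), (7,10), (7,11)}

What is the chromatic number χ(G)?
Clique number ω(G) = 2 (lower bound: χ ≥ ω).
Odd cycle [10, 6, 9, 3, 2, 1, 5, 8, 4, 11, 7] needs 3 colors (χ ≥ 3).
The coloring below uses 3 colors, so χ(G) = 3.
A valid 3-coloring: color 1: [2, 5, 9, 10, 11]; color 2: [1, 3, 6, 7, 8]; color 3: [4].

χ(G) = 3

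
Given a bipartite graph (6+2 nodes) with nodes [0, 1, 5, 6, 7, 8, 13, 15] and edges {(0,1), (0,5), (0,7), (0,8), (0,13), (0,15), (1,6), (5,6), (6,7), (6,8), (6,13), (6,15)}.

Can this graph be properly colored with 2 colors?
Yes, G is 2-colorable

A valid 2-coloring: color 1: [0, 6]; color 2: [1, 5, 7, 8, 13, 15].
(χ(G) = 2 ≤ 2.)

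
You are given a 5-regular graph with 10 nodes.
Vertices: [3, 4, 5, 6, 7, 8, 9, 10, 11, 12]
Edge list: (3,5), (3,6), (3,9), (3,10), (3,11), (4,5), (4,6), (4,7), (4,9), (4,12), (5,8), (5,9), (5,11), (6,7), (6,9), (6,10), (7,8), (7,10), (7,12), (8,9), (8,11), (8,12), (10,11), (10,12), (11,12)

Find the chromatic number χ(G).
Clique number ω(G) = 3 (lower bound: χ ≥ ω).
Odd cycle [11, 10, 6, 9, 5] needs 3 colors (χ ≥ 3).
Vertex 3 is adjacent to every vertex of [5, 6, 9, 10, 11], which already need 3 colors among themselves, so 3 needs a new color (χ ≥ 4).
The coloring below uses 4 colors, so χ(G) = 4.
A valid 4-coloring: color 1: [5, 6, 12]; color 2: [3, 4, 8]; color 3: [7, 9, 11]; color 4: [10].

χ(G) = 4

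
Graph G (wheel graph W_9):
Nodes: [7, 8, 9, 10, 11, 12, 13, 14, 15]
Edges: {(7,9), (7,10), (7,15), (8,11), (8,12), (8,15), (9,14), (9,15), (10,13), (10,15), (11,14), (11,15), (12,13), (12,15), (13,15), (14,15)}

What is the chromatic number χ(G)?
χ(G) = 3

Clique number ω(G) = 3 (lower bound: χ ≥ ω).
The clique on [7, 9, 15] has size 3, forcing χ ≥ 3, and the coloring below uses 3 colors, so χ(G) = 3.
A valid 3-coloring: color 1: [15]; color 2: [9, 10, 11, 12]; color 3: [7, 8, 13, 14].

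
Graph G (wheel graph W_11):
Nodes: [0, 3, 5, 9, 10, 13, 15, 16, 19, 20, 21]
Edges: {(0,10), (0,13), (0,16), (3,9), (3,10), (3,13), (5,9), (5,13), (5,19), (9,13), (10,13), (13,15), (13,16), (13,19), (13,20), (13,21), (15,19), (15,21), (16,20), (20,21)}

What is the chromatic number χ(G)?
χ(G) = 3

Clique number ω(G) = 3 (lower bound: χ ≥ ω).
The clique on [0, 13, 16] has size 3, forcing χ ≥ 3, and the coloring below uses 3 colors, so χ(G) = 3.
A valid 3-coloring: color 1: [13]; color 2: [9, 10, 16, 19, 21]; color 3: [0, 3, 5, 15, 20].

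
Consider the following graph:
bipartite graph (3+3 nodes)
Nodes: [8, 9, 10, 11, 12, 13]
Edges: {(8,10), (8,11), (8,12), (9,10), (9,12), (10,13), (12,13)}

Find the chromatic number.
χ(G) = 2

Clique number ω(G) = 2 (lower bound: χ ≥ ω).
The graph is bipartite (no odd cycle), so 2 colors suffice: χ(G) = 2.
A valid 2-coloring: color 1: [8, 9, 13]; color 2: [10, 11, 12].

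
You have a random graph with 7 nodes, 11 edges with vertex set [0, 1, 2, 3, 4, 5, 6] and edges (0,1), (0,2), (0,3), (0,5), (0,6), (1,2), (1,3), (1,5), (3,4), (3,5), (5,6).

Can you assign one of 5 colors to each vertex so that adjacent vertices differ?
Yes, G is 5-colorable

A valid 5-coloring: color 1: [0, 4]; color 2: [2, 3, 6]; color 3: [5]; color 4: [1].
(χ(G) = 4 ≤ 5.)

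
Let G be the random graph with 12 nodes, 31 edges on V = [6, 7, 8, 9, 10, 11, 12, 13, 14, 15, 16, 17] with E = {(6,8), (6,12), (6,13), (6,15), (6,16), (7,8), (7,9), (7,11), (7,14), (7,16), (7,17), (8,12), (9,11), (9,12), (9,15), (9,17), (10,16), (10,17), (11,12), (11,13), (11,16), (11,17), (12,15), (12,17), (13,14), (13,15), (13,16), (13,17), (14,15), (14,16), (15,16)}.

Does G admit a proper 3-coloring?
No, G is not 3-colorable

The clique on vertices [9, 11, 12, 17] has size 4 > 3, so it alone needs 4 colors.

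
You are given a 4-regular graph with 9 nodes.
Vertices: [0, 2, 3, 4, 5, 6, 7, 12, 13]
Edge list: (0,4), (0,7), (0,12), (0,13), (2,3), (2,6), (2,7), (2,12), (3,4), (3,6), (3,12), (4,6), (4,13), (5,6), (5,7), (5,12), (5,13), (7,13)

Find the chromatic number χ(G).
χ(G) = 4

Clique number ω(G) = 3 (lower bound: χ ≥ ω).
Suppose a proper 3-coloring c exists. The clique [0, 4, 13] takes 3 distinct colors; by symmetry let c(0) = 1, c(4) = 2, c(13) = 3.
- Vertex 7: neighbors [0, 13] already have colors [1, 3] ⇒ c(7) = 2.
- Vertex 5: neighbors [7, 13] already have colors [2, 3] ⇒ c(5) = 1.
- Vertex 6: neighbors [5, 4] already have colors [1, 2] ⇒ c(6) = 3.
- Vertex 2: neighbors [7, 6] already have colors [2, 3] ⇒ c(2) = 1.
- Vertex 3: neighbors [2, 4, 6] already have colors [1, 2, 3] — all 3 colors blocked. Contradiction.
The forced assignments end in a contradiction, so G has no proper 3-coloring (χ ≥ 4).
The coloring below uses 4 colors, so χ(G) = 4.
A valid 4-coloring: color 1: [0, 2, 5]; color 2: [4, 7, 12]; color 3: [3, 13]; color 4: [6].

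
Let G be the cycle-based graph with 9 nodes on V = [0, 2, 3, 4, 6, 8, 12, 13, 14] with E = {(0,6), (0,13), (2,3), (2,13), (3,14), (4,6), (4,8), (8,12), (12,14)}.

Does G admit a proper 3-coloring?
Yes, G is 3-colorable

A valid 3-coloring: color 1: [3, 6, 12, 13]; color 2: [0, 2, 8, 14]; color 3: [4].
(χ(G) = 3 ≤ 3.)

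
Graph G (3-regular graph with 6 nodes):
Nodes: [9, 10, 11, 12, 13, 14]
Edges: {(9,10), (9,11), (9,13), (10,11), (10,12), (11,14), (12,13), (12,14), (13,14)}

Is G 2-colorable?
No, G is not 2-colorable

The clique on vertices [9, 10, 11] has size 3 > 2, so it alone needs 3 colors.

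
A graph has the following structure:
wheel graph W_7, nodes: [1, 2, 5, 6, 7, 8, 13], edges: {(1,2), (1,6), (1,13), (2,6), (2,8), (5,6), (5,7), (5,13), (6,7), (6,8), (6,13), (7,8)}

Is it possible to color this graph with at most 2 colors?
The clique on vertices [2, 6, 8] has size 3 > 2, so it alone needs 3 colors.

No, G is not 2-colorable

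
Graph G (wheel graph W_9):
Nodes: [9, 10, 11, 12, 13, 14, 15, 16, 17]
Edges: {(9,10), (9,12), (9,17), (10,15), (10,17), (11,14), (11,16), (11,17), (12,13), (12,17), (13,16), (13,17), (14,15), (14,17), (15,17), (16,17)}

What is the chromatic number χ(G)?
χ(G) = 3

Clique number ω(G) = 3 (lower bound: χ ≥ ω).
The clique on [9, 10, 17] has size 3, forcing χ ≥ 3, and the coloring below uses 3 colors, so χ(G) = 3.
A valid 3-coloring: color 1: [17]; color 2: [10, 12, 14, 16]; color 3: [9, 11, 13, 15].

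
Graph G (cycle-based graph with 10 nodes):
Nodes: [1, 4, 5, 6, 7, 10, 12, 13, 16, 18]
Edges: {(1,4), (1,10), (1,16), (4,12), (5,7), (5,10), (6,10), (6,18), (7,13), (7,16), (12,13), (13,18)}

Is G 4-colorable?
Yes, G is 4-colorable

A valid 4-coloring: color 1: [7, 10, 12, 18]; color 2: [1, 5, 6, 13]; color 3: [4, 16].
(χ(G) = 3 ≤ 4.)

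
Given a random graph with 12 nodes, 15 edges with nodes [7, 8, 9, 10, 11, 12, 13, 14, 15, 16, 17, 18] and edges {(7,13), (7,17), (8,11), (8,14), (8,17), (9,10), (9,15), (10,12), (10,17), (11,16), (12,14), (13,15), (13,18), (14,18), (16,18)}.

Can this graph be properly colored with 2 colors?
Odd cycle [11, 8, 14, 18, 16] needs 3 colors (χ ≥ 3).
Hence χ(G) ≥ 3 > 2, so no proper 2-coloring exists.

No, G is not 2-colorable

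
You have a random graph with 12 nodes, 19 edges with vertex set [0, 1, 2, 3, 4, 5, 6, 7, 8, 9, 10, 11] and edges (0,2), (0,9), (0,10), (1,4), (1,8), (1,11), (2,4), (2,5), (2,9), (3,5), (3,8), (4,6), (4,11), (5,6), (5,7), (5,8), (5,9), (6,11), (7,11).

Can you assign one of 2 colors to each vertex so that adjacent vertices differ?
No, G is not 2-colorable

The clique on vertices [0, 2, 9] has size 3 > 2, so it alone needs 3 colors.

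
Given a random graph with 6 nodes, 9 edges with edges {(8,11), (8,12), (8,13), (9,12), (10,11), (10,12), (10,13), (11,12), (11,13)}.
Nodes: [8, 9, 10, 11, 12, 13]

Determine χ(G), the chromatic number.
χ(G) = 3

Clique number ω(G) = 3 (lower bound: χ ≥ ω).
The clique on [8, 11, 12] has size 3, forcing χ ≥ 3, and the coloring below uses 3 colors, so χ(G) = 3.
A valid 3-coloring: color 1: [12, 13]; color 2: [9, 11]; color 3: [8, 10].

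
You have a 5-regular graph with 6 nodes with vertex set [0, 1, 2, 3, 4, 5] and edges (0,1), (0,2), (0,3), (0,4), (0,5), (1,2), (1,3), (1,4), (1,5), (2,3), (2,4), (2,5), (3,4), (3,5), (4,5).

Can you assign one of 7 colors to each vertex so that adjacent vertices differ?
A valid 7-coloring: color 1: [5]; color 2: [3]; color 3: [2]; color 4: [0]; color 5: [4]; color 6: [1].
(χ(G) = 6 ≤ 7.)

Yes, G is 7-colorable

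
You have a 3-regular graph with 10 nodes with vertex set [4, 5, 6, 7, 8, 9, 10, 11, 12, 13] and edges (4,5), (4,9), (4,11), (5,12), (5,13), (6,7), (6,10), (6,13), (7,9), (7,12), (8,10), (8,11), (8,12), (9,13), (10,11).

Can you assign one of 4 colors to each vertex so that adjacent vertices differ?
A valid 4-coloring: color 1: [6, 9, 11, 12]; color 2: [5, 7, 10]; color 3: [4, 8, 13].
(χ(G) = 3 ≤ 4.)

Yes, G is 4-colorable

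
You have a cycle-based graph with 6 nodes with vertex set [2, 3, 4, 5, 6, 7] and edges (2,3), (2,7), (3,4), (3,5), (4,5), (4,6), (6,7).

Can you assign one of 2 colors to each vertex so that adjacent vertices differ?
No, G is not 2-colorable

The clique on vertices [3, 4, 5] has size 3 > 2, so it alone needs 3 colors.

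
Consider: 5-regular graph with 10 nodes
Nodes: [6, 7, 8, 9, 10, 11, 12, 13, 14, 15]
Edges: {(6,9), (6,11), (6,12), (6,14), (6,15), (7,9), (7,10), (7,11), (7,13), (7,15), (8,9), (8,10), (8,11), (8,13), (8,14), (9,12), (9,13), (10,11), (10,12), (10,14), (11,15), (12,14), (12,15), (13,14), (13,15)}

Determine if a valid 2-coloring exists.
The clique on vertices [6, 11, 15] has size 3 > 2, so it alone needs 3 colors.

No, G is not 2-colorable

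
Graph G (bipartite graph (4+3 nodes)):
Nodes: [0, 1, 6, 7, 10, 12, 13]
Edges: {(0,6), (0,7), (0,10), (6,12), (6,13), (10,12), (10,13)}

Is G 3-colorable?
Yes, G is 3-colorable

A valid 3-coloring: color 1: [0, 1, 12, 13]; color 2: [6, 7, 10].
(χ(G) = 2 ≤ 3.)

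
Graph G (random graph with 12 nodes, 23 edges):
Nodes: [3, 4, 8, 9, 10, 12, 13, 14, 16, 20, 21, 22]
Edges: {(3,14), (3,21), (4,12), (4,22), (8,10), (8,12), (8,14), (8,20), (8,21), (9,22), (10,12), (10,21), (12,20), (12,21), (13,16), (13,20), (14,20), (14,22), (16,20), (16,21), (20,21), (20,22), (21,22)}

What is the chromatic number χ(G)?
Clique number ω(G) = 4 (lower bound: χ ≥ ω).
The clique on [8, 10, 12, 21] has size 4, forcing χ ≥ 4, and the coloring below uses 4 colors, so χ(G) = 4.
A valid 4-coloring: color 1: [3, 4, 9, 10, 20]; color 2: [13, 14, 21]; color 3: [8, 16, 22]; color 4: [12].

χ(G) = 4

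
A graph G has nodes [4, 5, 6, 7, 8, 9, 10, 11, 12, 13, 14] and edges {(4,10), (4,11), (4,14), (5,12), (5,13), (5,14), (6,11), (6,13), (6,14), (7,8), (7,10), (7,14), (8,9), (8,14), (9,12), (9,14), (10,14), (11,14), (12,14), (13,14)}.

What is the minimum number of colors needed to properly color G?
Clique number ω(G) = 3 (lower bound: χ ≥ ω).
The clique on [4, 10, 14] has size 3, forcing χ ≥ 3, and the coloring below uses 3 colors, so χ(G) = 3.
A valid 3-coloring: color 1: [14]; color 2: [8, 10, 11, 12, 13]; color 3: [4, 5, 6, 7, 9].

χ(G) = 3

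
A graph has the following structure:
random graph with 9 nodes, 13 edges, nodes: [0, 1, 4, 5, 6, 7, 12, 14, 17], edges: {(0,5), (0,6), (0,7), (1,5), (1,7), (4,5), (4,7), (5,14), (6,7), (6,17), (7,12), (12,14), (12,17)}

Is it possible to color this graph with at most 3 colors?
A valid 3-coloring: color 1: [5, 7, 17]; color 2: [0, 1, 4, 12]; color 3: [6, 14].
(χ(G) = 3 ≤ 3.)

Yes, G is 3-colorable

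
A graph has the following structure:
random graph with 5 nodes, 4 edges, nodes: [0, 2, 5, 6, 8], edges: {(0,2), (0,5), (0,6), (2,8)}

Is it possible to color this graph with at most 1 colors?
No, G is not 1-colorable

Edge (0,2) forces its endpoints to differ, so 1 color is not enough.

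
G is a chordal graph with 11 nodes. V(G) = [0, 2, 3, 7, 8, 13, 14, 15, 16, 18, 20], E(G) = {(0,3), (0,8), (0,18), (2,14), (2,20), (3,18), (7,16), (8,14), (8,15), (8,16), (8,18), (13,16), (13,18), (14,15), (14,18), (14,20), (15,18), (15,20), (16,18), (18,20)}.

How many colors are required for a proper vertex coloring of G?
Clique number ω(G) = 4 (lower bound: χ ≥ ω).
The clique on [8, 14, 15, 18] has size 4, forcing χ ≥ 4, and the coloring below uses 4 colors, so χ(G) = 4.
A valid 4-coloring: color 1: [2, 7, 18]; color 2: [0, 14, 16]; color 3: [3, 8, 13, 20]; color 4: [15].

χ(G) = 4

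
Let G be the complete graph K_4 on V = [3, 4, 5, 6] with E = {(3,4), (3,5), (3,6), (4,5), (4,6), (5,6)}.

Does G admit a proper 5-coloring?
Yes, G is 5-colorable

A valid 5-coloring: color 1: [4]; color 2: [5]; color 3: [3]; color 4: [6].
(χ(G) = 4 ≤ 5.)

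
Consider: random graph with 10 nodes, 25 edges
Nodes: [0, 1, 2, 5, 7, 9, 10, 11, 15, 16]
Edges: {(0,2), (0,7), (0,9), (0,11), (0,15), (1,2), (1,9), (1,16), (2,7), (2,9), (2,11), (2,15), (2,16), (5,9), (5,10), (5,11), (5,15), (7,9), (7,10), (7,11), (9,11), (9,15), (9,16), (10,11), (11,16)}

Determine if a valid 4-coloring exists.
No, G is not 4-colorable

The clique on vertices [0, 2, 7, 9, 11] has size 5 > 4, so it alone needs 5 colors.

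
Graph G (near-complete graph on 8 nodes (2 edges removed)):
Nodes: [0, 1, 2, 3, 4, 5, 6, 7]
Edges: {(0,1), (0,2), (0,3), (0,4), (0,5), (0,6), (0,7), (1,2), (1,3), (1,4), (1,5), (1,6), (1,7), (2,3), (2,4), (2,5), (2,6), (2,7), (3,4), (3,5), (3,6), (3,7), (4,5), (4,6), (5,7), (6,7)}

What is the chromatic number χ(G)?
Clique number ω(G) = 6 (lower bound: χ ≥ ω).
The clique on [0, 1, 2, 3, 4, 5] has size 6, forcing χ ≥ 6, and the coloring below uses 6 colors, so χ(G) = 6.
A valid 6-coloring: color 1: [3]; color 2: [2]; color 3: [1]; color 4: [0]; color 5: [4, 7]; color 6: [5, 6].

χ(G) = 6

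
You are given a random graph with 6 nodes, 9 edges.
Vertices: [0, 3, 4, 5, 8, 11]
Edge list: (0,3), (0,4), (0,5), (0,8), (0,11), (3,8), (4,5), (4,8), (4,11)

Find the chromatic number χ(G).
Clique number ω(G) = 3 (lower bound: χ ≥ ω).
The clique on [0, 3, 8] has size 3, forcing χ ≥ 3, and the coloring below uses 3 colors, so χ(G) = 3.
A valid 3-coloring: color 1: [0]; color 2: [3, 4]; color 3: [5, 8, 11].

χ(G) = 3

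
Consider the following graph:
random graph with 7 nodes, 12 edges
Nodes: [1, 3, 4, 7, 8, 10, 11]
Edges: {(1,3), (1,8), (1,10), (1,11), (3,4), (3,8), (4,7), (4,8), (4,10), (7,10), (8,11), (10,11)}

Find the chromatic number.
χ(G) = 3

Clique number ω(G) = 3 (lower bound: χ ≥ ω).
The clique on [1, 8, 11] has size 3, forcing χ ≥ 3, and the coloring below uses 3 colors, so χ(G) = 3.
A valid 3-coloring: color 1: [1, 4]; color 2: [8, 10]; color 3: [3, 7, 11].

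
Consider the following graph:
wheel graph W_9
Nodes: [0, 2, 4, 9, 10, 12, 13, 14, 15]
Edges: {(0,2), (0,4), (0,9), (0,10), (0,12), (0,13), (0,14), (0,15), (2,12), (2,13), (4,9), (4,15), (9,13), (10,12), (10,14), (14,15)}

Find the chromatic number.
Clique number ω(G) = 3 (lower bound: χ ≥ ω).
The clique on [0, 2, 12] has size 3, forcing χ ≥ 3, and the coloring below uses 3 colors, so χ(G) = 3.
A valid 3-coloring: color 1: [0]; color 2: [4, 12, 13, 14]; color 3: [2, 9, 10, 15].

χ(G) = 3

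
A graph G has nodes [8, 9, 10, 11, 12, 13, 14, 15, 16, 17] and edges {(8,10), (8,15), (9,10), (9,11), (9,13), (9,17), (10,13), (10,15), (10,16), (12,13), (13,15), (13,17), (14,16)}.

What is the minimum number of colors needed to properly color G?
Clique number ω(G) = 3 (lower bound: χ ≥ ω).
The clique on [8, 10, 15] has size 3, forcing χ ≥ 3, and the coloring below uses 3 colors, so χ(G) = 3.
A valid 3-coloring: color 1: [10, 11, 12, 14, 17]; color 2: [8, 13, 16]; color 3: [9, 15].

χ(G) = 3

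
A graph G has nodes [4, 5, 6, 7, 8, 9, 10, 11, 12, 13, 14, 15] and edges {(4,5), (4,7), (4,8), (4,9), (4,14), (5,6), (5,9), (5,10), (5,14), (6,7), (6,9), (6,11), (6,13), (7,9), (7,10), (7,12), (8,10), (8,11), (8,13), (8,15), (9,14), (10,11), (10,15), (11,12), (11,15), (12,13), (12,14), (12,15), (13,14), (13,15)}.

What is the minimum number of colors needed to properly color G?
χ(G) = 4

Clique number ω(G) = 4 (lower bound: χ ≥ ω).
The clique on [4, 5, 9, 14] has size 4, forcing χ ≥ 4, and the coloring below uses 4 colors, so χ(G) = 4.
A valid 4-coloring: color 1: [5, 7, 11, 13]; color 2: [8, 9, 12]; color 3: [6, 14, 15]; color 4: [4, 10].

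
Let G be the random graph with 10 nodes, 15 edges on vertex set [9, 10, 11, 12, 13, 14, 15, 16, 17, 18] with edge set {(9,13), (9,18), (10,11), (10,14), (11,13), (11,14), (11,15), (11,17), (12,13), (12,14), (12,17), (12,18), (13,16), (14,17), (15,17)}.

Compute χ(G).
Clique number ω(G) = 3 (lower bound: χ ≥ ω).
The clique on [11, 14, 17] has size 3, forcing χ ≥ 3, and the coloring below uses 3 colors, so χ(G) = 3.
A valid 3-coloring: color 1: [9, 11, 12, 16]; color 2: [13, 14, 15, 18]; color 3: [10, 17].

χ(G) = 3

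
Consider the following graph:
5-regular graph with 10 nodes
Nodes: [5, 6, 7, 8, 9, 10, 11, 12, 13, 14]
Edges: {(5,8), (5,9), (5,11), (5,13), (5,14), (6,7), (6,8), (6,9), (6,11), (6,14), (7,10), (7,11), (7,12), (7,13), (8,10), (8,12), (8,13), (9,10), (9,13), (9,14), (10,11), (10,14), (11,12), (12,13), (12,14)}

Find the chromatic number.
Clique number ω(G) = 3 (lower bound: χ ≥ ω).
The clique on [5, 8, 13] has size 3, forcing χ ≥ 3, and the coloring below uses 3 colors, so χ(G) = 3.
A valid 3-coloring: color 1: [11, 13, 14]; color 2: [7, 8, 9]; color 3: [5, 6, 10, 12].

χ(G) = 3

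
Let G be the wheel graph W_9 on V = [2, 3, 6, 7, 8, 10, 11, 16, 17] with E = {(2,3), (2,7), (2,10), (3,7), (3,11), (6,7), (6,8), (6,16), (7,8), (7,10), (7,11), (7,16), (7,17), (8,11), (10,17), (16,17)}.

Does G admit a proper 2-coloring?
No, G is not 2-colorable

The clique on vertices [2, 7, 10] has size 3 > 2, so it alone needs 3 colors.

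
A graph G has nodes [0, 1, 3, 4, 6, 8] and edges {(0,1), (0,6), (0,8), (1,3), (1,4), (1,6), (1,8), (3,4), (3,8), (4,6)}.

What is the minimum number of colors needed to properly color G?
Clique number ω(G) = 3 (lower bound: χ ≥ ω).
Odd cycle [0, 6, 4, 3, 8] needs 3 colors (χ ≥ 3).
Vertex 1 is adjacent to every vertex of [0, 3, 4, 6, 8], which already need 3 colors among themselves, so 1 needs a new color (χ ≥ 4).
The coloring below uses 4 colors, so χ(G) = 4.
A valid 4-coloring: color 1: [1]; color 2: [0, 3]; color 3: [6, 8]; color 4: [4].

χ(G) = 4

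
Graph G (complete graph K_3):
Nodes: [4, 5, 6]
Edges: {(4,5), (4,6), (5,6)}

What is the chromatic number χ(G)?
Clique number ω(G) = 3 (lower bound: χ ≥ ω).
The clique on [4, 5, 6] has size 3, forcing χ ≥ 3, and the coloring below uses 3 colors, so χ(G) = 3.
A valid 3-coloring: color 1: [6]; color 2: [4]; color 3: [5].

χ(G) = 3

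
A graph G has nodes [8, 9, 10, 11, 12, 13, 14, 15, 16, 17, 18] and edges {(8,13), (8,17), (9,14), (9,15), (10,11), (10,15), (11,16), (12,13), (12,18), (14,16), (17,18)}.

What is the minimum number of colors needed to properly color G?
χ(G) = 3

Clique number ω(G) = 2 (lower bound: χ ≥ ω).
Odd cycle [8, 13, 12, 18, 17] needs 3 colors (χ ≥ 3).
The coloring below uses 3 colors, so χ(G) = 3.
A valid 3-coloring: color 1: [8, 9, 10, 16, 18]; color 2: [11, 13, 14, 15, 17]; color 3: [12].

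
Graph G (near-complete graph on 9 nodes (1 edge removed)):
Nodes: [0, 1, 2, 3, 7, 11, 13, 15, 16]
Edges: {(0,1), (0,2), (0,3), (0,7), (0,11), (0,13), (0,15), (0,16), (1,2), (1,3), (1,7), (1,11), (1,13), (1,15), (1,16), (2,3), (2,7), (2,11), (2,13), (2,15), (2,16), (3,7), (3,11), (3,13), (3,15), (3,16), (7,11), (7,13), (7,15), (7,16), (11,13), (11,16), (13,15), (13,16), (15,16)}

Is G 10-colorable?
A valid 10-coloring: color 1: [13]; color 2: [3]; color 3: [0]; color 4: [2]; color 5: [7]; color 6: [1]; color 7: [16]; color 8: [11, 15].
(χ(G) = 8 ≤ 10.)

Yes, G is 10-colorable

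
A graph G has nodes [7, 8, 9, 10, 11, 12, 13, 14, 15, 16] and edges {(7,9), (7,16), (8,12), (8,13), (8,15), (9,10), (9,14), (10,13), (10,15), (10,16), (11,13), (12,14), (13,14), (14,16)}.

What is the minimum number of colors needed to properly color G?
χ(G) = 2

Clique number ω(G) = 2 (lower bound: χ ≥ ω).
The graph is bipartite (no odd cycle), so 2 colors suffice: χ(G) = 2.
A valid 2-coloring: color 1: [9, 12, 13, 15, 16]; color 2: [7, 8, 10, 11, 14].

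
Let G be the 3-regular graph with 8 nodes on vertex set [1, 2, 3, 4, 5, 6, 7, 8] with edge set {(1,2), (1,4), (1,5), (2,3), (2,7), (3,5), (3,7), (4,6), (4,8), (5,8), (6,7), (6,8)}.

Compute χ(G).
χ(G) = 3

Clique number ω(G) = 3 (lower bound: χ ≥ ω).
The clique on [2, 3, 7] has size 3, forcing χ ≥ 3, and the coloring below uses 3 colors, so χ(G) = 3.
A valid 3-coloring: color 1: [1, 3, 6]; color 2: [4, 5, 7]; color 3: [2, 8].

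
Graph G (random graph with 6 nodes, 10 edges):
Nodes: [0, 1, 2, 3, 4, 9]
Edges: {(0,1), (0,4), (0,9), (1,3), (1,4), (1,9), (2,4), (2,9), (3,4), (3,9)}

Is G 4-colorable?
A valid 4-coloring: color 1: [1, 2]; color 2: [4, 9]; color 3: [0, 3].
(χ(G) = 3 ≤ 4.)

Yes, G is 4-colorable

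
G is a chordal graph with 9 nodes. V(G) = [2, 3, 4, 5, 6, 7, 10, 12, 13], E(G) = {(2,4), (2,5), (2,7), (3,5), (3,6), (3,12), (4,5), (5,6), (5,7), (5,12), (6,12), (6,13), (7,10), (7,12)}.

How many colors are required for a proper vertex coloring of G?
Clique number ω(G) = 4 (lower bound: χ ≥ ω).
The clique on [3, 5, 6, 12] has size 4, forcing χ ≥ 4, and the coloring below uses 4 colors, so χ(G) = 4.
A valid 4-coloring: color 1: [5, 10, 13]; color 2: [4, 6, 7]; color 3: [2, 12]; color 4: [3].

χ(G) = 4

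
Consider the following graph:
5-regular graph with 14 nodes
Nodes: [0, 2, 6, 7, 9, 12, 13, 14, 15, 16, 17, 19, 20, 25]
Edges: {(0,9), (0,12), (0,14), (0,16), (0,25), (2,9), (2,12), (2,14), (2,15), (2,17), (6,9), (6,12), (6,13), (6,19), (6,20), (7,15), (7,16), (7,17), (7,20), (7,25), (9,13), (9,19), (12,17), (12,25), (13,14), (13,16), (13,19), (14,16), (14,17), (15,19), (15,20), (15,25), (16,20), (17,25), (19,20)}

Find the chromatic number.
Clique number ω(G) = 4 (lower bound: χ ≥ ω).
The clique on [6, 9, 13, 19] has size 4, forcing χ ≥ 4, and the coloring below uses 4 colors, so χ(G) = 4.
A valid 4-coloring: color 1: [0, 6, 15, 17]; color 2: [7, 12, 14, 19]; color 3: [9, 16, 25]; color 4: [2, 13, 20].

χ(G) = 4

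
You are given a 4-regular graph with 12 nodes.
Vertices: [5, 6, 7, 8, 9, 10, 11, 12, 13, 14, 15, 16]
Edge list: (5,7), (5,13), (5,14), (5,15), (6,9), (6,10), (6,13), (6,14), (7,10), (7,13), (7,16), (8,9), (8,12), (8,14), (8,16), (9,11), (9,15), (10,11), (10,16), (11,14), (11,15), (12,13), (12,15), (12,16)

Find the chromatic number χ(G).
χ(G) = 3

Clique number ω(G) = 3 (lower bound: χ ≥ ω).
The clique on [5, 7, 13] has size 3, forcing χ ≥ 3, and the coloring below uses 3 colors, so χ(G) = 3.
A valid 3-coloring: color 1: [8, 10, 13, 15]; color 2: [7, 9, 12, 14]; color 3: [5, 6, 11, 16].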